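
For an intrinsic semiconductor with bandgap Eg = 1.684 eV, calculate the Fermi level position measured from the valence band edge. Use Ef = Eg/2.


Step 1: For an intrinsic semiconductor, the Fermi level sits at midgap.
Step 2: Ef = Eg / 2 = 1.684 / 2 = 0.842 eV

0.842


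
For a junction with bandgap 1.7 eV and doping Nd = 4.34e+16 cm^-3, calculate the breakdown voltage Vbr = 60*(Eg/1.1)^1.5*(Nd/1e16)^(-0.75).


Step 1: Eg/1.1 = 1.7/1.1 = 1.545455
Step 2: (Eg/1.1)^1.5 = 1.545455^1.5 = 1.921253
Step 3: (Nd/1e16)^(-0.75) = (4.34)^(-0.75) = 0.332570
Step 4: Vbr = 60 * 1.921253 * 0.332570 = 38.3 V

38.3


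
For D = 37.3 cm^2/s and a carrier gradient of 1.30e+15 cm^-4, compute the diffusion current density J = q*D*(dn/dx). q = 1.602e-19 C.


Step 1: J = q * D * (dn/dx)
Step 2: J = 1.602e-19 * 37.3 * 1.30e+15
Step 3: J = 7.77e-03 A/cm^2

7.77e-03


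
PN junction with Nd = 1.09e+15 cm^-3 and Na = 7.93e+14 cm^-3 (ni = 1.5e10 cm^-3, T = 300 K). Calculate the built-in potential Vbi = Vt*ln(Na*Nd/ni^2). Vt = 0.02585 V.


Step 1: Compute Na*Nd/ni^2 = 7.93e+14 * 1.09e+15 / (1.5e10)^2 = 3.8416e+09
Step 2: ln(3.8416e+09) = 22.0692
Step 3: Vbi = 0.02585 * 22.0692 = 0.57 V

0.57


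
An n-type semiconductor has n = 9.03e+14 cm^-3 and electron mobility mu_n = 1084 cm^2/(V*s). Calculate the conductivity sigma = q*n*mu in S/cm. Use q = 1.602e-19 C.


Step 1: sigma = q * n * mu
Step 2: sigma = 1.602e-19 * 9.03e+14 * 1084
Step 3: sigma = 1.568e-01 S/cm

1.568e-01


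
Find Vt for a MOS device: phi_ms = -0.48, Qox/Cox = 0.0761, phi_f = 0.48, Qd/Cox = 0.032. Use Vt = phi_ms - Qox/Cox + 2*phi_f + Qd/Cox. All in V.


Step 1: Vt = phi_ms - Qox/Cox + 2*phi_f + Qd/Cox
Step 2: Vt = -0.48 - 0.0761 + 2*0.48 + 0.032
Step 3: Vt = -0.48 - 0.0761 + 0.96 + 0.032
Step 4: Vt = 0.4359 V

0.4359


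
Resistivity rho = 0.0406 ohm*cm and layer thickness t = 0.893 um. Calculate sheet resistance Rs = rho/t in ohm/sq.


Step 1: Convert thickness to cm: t = 0.893 um = 8.9300e-05 cm
Step 2: Rs = rho / t = 0.0406 / 8.9300e-05
Step 3: Rs = 454.6 ohm/sq

454.6


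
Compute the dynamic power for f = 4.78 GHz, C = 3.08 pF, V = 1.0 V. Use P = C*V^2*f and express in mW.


Step 1: V^2 = 1.0^2 = 1.0 V^2
Step 2: P = C*V^2*f = 3.08e-12 F * 1.0 * 4.78e9 Hz
Step 3: P = 1.47224e-02 W
Step 4: P = 14.722 mW

14.722


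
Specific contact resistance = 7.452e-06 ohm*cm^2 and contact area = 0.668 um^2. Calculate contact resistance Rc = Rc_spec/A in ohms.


Step 1: Convert area to cm^2: 0.668 um^2 = 6.6800e-09 cm^2
Step 2: Rc = Rc_spec / A = 7.452e-06 / 6.6800e-09
Step 3: Rc = 1.12e+03 ohms

1.12e+03


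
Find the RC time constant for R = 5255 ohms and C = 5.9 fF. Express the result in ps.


Step 1: tau = R * C
Step 2: tau = 5255 * 5.9 fF = 5255 * 5.9e-15 F
Step 3: tau = 3.10045e-11 s = 31.0045 ps

31.0045


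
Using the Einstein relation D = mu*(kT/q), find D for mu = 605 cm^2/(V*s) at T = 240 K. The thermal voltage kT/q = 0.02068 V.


Step 1: D = mu * (kT/q)
Step 2: D = 605 * 0.02068
Step 3: D = 12.51 cm^2/s

12.51


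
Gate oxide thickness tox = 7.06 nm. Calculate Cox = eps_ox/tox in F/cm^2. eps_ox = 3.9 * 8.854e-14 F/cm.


Step 1: eps_ox = 3.9 * 8.854e-14 = 3.45306e-13 F/cm
Step 2: tox in cm = 7.06 nm * 1e-7 = 7.0600e-07 cm
Step 3: Cox = 3.45306e-13 / 7.0600e-07 = 4.89e-07 F/cm^2

4.89e-07


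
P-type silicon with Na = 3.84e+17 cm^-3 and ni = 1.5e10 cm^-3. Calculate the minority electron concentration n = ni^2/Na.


Step 1: Majority hole concentration p ≈ Na = 3.84e+17 cm^-3
Step 2: n = ni^2 / Na = (1.5e10)^2 / 3.84e+17
Step 3: n = 5.86e+02 cm^-3

5.86e+02


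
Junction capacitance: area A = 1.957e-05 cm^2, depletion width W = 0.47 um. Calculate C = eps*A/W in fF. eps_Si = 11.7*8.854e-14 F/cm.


Step 1: eps_Si = 11.7 * 8.854e-14 = 1.035918e-12 F/cm
Step 2: W in cm = 0.47 * 1e-4 = 4.70e-05 cm
Step 3: C = 1.035918e-12 * 1.957e-05 / 4.70e-05 = 4.313386e-13 F
Step 4: C = 431.34 fF

431.34


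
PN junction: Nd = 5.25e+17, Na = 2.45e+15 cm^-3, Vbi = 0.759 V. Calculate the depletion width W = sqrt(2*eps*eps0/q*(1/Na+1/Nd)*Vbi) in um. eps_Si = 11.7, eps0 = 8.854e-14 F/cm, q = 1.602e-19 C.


Step 1: 1/Na + 1/Nd = 1/2.45e+15 + 1/5.25e+17 = 4.10068e-16
Step 2: 2*eps*eps0/q = 2*11.7*8.854e-14/1.602e-19 = 1.293281e+07
Step 3: W^2 = 1.293281e+07 * 4.10068e-16 * 0.759 = 4.02523e-09
Step 4: W = sqrt(4.02523e-09) = 6.344e-05 cm = 0.6344 um

0.6344


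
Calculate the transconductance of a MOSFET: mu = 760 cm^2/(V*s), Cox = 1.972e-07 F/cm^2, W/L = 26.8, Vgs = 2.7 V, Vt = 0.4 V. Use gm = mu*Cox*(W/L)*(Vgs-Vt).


Step 1: Vov = Vgs - Vt = 2.7 - 0.4 = 2.3 V
Step 2: gm = mu * Cox * (W/L) * Vov
Step 3: gm = 760 * 1.972e-07 * 26.8 * 2.3 = 9.24e-03 S

9.24e-03


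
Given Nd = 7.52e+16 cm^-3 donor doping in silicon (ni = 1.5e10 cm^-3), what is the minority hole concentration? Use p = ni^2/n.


Step 1: Since Nd >> ni, n ≈ Nd = 7.52e+16 cm^-3
Step 2: p = ni^2 / n = (1.5e10)^2 / 7.52e+16
Step 3: p = 2.25e20 / 7.52e+16 = 2.99e+03 cm^-3

2.99e+03


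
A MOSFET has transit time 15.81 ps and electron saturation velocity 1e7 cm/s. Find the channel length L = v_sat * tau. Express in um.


Step 1: tau in seconds = 15.81 ps * 1e-12 = 1.5810e-11 s
Step 2: L = v_sat * tau = 1e7 * 1.5810e-11 = 1.5810e-04 cm
Step 3: L in um = 1.5810e-04 * 1e4 = 1.581 um

1.581


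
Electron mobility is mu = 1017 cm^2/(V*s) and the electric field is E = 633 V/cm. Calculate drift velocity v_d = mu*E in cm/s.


Step 1: v_d = mu * E
Step 2: v_d = 1017 * 633 = 643761
Step 3: v_d = 6.44e+05 cm/s

6.44e+05


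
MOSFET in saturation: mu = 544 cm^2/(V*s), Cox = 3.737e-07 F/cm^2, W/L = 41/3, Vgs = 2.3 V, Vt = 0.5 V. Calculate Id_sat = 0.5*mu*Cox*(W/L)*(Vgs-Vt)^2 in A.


Step 1: Overdrive voltage Vov = Vgs - Vt = 2.3 - 0.5 = 1.8 V
Step 2: W/L = 41/3 = 13.6667
Step 3: Id = 0.5 * 544 * 3.737e-07 * 13.6667 * 1.8^2
Step 4: Id = 4.50e-03 A

4.50e-03


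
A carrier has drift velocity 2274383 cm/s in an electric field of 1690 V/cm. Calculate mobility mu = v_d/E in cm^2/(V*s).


Step 1: mu = v_d / E
Step 2: mu = 2274383 / 1690
Step 3: mu = 1345.79 cm^2/(V*s)

1345.79


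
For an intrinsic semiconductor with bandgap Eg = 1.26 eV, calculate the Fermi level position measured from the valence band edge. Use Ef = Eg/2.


Step 1: For an intrinsic semiconductor, the Fermi level sits at midgap.
Step 2: Ef = Eg / 2 = 1.26 / 2 = 0.63 eV

0.63


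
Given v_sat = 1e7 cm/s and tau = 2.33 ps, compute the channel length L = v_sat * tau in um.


Step 1: tau in seconds = 2.33 ps * 1e-12 = 2.3300e-12 s
Step 2: L = v_sat * tau = 1e7 * 2.3300e-12 = 2.3300e-05 cm
Step 3: L in um = 2.3300e-05 * 1e4 = 0.233 um

0.233


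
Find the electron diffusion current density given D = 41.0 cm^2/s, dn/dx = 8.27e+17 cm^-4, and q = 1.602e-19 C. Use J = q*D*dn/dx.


Step 1: J = q * D * (dn/dx)
Step 2: J = 1.602e-19 * 41.0 * 8.27e+17
Step 3: J = 5.43e+00 A/cm^2

5.43e+00


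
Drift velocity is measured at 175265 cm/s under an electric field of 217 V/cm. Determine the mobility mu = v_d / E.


Step 1: mu = v_d / E
Step 2: mu = 175265 / 217
Step 3: mu = 807.67 cm^2/(V*s)

807.67


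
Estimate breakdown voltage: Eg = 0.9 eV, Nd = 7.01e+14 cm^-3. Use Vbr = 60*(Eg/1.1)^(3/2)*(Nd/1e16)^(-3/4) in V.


Step 1: Eg/1.1 = 0.9/1.1 = 0.818182
Step 2: (Eg/1.1)^1.5 = 0.818182^1.5 = 0.740074
Step 3: (Nd/1e16)^(-0.75) = (0.0701)^(-0.75) = 7.340261
Step 4: Vbr = 60 * 0.740074 * 7.340261 = 325.9 V

325.9


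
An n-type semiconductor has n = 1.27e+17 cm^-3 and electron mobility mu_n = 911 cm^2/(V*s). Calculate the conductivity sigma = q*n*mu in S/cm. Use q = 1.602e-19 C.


Step 1: sigma = q * n * mu
Step 2: sigma = 1.602e-19 * 1.27e+17 * 911
Step 3: sigma = 1.853e+01 S/cm

1.853e+01


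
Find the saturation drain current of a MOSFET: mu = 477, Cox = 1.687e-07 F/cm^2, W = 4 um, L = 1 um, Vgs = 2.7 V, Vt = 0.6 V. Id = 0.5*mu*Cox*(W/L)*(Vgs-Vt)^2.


Step 1: Overdrive voltage Vov = Vgs - Vt = 2.7 - 0.6 = 2.1 V
Step 2: W/L = 4/1 = 4
Step 3: Id = 0.5 * 477 * 1.687e-07 * 4 * 2.1^2
Step 4: Id = 7.10e-04 A

7.10e-04


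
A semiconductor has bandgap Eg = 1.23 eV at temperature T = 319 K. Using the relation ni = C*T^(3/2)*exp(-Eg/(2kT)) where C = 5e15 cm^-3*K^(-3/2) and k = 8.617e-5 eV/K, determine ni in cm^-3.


Step 1: Compute kT = 8.617e-5 * 319 = 0.02748823 eV
Step 2: Exponent = -Eg/(2kT) = -1.23/(2*0.02748823) = -22.37321
Step 3: T^(3/2) = 319^1.5 = 5697.52
Step 4: ni = 5e15 * 5697.52 * exp(-22.37321) = 5.47e+09 cm^-3

5.47e+09


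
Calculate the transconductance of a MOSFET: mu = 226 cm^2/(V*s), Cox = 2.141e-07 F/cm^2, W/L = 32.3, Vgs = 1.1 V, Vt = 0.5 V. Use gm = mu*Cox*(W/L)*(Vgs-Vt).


Step 1: Vov = Vgs - Vt = 1.1 - 0.5 = 0.6 V
Step 2: gm = mu * Cox * (W/L) * Vov
Step 3: gm = 226 * 2.141e-07 * 32.3 * 0.6 = 9.38e-04 S

9.38e-04


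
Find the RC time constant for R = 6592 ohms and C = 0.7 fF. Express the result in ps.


Step 1: tau = R * C
Step 2: tau = 6592 * 0.7 fF = 6592 * 7.0e-16 F
Step 3: tau = 4.6144e-12 s = 4.6144 ps

4.6144


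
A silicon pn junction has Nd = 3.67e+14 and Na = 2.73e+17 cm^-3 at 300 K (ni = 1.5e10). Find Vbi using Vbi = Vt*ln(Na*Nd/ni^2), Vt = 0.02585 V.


Step 1: Compute Na*Nd/ni^2 = 2.73e+17 * 3.67e+14 / (1.5e10)^2 = 4.4529e+11
Step 2: ln(4.4529e+11) = 26.8220
Step 3: Vbi = 0.02585 * 26.8220 = 0.693 V

0.693


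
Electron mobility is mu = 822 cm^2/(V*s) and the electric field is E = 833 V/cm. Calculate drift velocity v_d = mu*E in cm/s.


Step 1: v_d = mu * E
Step 2: v_d = 822 * 833 = 684726
Step 3: v_d = 6.85e+05 cm/s

6.85e+05


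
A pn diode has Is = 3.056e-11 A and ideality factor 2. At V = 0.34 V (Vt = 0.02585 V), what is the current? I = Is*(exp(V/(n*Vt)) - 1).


Step 1: V/(n*Vt) = 0.34/(2*0.02585) = 6.5764
Step 2: exp(6.5764) = 7.1795e+02
Step 3: I = 3.056e-11 * (7.1795e+02 - 1) = 2.19e-08 A

2.19e-08


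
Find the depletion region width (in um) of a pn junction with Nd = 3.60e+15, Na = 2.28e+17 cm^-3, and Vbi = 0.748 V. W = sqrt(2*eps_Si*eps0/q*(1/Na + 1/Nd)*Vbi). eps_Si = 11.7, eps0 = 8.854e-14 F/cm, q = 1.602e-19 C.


Step 1: 1/Na + 1/Nd = 1/2.28e+17 + 1/3.60e+15 = 2.82164e-16
Step 2: 2*eps*eps0/q = 2*11.7*8.854e-14/1.602e-19 = 1.293281e+07
Step 3: W^2 = 1.293281e+07 * 2.82164e-16 * 0.748 = 2.72958e-09
Step 4: W = sqrt(2.72958e-09) = 5.225e-05 cm = 0.5225 um

0.5225


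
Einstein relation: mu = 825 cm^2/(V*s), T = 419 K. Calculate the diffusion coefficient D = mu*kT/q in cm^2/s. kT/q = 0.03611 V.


Step 1: D = mu * (kT/q)
Step 2: D = 825 * 0.03611
Step 3: D = 29.79 cm^2/s

29.79


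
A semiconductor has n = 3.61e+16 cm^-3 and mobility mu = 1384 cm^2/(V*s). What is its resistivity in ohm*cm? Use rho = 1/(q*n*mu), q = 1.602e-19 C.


Step 1: sigma = q * n * mu = 1.602e-19 * 3.61e+16 * 1384 = 8.00398e+00 S/cm
Step 2: rho = 1 / sigma = 1 / 8.00398e+00 = 0.1249 ohm*cm

0.1249


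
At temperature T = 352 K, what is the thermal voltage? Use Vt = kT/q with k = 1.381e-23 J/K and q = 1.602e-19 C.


Step 1: kT = 1.381e-23 * 352 = 4.86112e-21 J
Step 2: Vt = kT/q = 4.86112e-21 / 1.602e-19
Step 3: Vt = 0.03034 V

0.03034


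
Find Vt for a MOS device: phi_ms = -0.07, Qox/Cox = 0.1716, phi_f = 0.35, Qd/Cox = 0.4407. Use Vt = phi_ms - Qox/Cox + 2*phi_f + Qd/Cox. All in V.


Step 1: Vt = phi_ms - Qox/Cox + 2*phi_f + Qd/Cox
Step 2: Vt = -0.07 - 0.1716 + 2*0.35 + 0.4407
Step 3: Vt = -0.07 - 0.1716 + 0.7 + 0.4407
Step 4: Vt = 0.8991 V

0.8991


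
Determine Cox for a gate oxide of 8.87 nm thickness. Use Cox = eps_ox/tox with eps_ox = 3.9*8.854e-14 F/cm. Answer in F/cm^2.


Step 1: eps_ox = 3.9 * 8.854e-14 = 3.45306e-13 F/cm
Step 2: tox in cm = 8.87 nm * 1e-7 = 8.8700e-07 cm
Step 3: Cox = 3.45306e-13 / 8.8700e-07 = 3.89e-07 F/cm^2

3.89e-07


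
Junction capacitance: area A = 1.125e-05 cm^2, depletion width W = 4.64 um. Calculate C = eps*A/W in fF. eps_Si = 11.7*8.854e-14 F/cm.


Step 1: eps_Si = 11.7 * 8.854e-14 = 1.035918e-12 F/cm
Step 2: W in cm = 4.64 * 1e-4 = 4.64e-04 cm
Step 3: C = 1.035918e-12 * 1.125e-05 / 4.64e-04 = 2.511655e-14 F
Step 4: C = 25.12 fF

25.12


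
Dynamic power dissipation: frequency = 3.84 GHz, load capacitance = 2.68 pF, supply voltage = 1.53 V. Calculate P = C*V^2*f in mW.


Step 1: V^2 = 1.53^2 = 2.3409 V^2
Step 2: P = C*V^2*f = 2.68e-12 F * 2.3409 * 3.84e9 Hz
Step 3: P = 2.409067008e-02 W
Step 4: P = 24.091 mW

24.091


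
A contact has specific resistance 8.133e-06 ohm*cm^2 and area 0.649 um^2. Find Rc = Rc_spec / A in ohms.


Step 1: Convert area to cm^2: 0.649 um^2 = 6.4900e-09 cm^2
Step 2: Rc = Rc_spec / A = 8.133e-06 / 6.4900e-09
Step 3: Rc = 1.25e+03 ohms

1.25e+03


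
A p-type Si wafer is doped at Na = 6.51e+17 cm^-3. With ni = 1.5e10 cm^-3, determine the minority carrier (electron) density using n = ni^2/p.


Step 1: Majority hole concentration p ≈ Na = 6.51e+17 cm^-3
Step 2: n = ni^2 / Na = (1.5e10)^2 / 6.51e+17
Step 3: n = 3.46e+02 cm^-3

3.46e+02


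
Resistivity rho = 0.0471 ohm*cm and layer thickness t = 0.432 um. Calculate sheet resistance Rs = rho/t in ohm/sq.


Step 1: Convert thickness to cm: t = 0.432 um = 4.3200e-05 cm
Step 2: Rs = rho / t = 0.0471 / 4.3200e-05
Step 3: Rs = 1090.3 ohm/sq

1090.3


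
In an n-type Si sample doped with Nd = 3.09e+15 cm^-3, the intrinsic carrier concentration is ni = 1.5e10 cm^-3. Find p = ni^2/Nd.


Step 1: Since Nd >> ni, n ≈ Nd = 3.09e+15 cm^-3
Step 2: p = ni^2 / n = (1.5e10)^2 / 3.09e+15
Step 3: p = 2.25e20 / 3.09e+15 = 7.28e+04 cm^-3

7.28e+04


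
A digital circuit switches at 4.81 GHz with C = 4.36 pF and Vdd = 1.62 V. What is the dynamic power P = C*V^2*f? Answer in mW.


Step 1: V^2 = 1.62^2 = 2.6244 V^2
Step 2: P = C*V^2*f = 4.36e-12 F * 2.6244 * 4.81e9 Hz
Step 3: P = 5.503786704e-02 W
Step 4: P = 55.038 mW

55.038


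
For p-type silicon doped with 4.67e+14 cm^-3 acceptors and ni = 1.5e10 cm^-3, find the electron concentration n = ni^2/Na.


Step 1: Majority hole concentration p ≈ Na = 4.67e+14 cm^-3
Step 2: n = ni^2 / Na = (1.5e10)^2 / 4.67e+14
Step 3: n = 4.82e+05 cm^-3

4.82e+05


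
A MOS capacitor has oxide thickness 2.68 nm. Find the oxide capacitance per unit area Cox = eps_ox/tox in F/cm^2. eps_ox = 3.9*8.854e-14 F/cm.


Step 1: eps_ox = 3.9 * 8.854e-14 = 3.45306e-13 F/cm
Step 2: tox in cm = 2.68 nm * 1e-7 = 2.6800e-07 cm
Step 3: Cox = 3.45306e-13 / 2.6800e-07 = 1.29e-06 F/cm^2

1.29e-06


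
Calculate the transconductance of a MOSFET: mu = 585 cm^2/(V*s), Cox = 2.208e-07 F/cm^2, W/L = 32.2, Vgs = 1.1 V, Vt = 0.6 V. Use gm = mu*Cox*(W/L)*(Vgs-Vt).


Step 1: Vov = Vgs - Vt = 1.1 - 0.6 = 0.5 V
Step 2: gm = mu * Cox * (W/L) * Vov
Step 3: gm = 585 * 2.208e-07 * 32.2 * 0.5 = 2.08e-03 S

2.08e-03


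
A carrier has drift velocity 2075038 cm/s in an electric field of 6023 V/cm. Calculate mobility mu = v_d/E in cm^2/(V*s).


Step 1: mu = v_d / E
Step 2: mu = 2075038 / 6023
Step 3: mu = 344.52 cm^2/(V*s)

344.52


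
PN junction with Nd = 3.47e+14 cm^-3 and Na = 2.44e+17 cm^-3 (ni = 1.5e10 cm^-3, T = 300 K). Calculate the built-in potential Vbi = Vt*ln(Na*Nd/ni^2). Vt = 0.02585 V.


Step 1: Compute Na*Nd/ni^2 = 2.44e+17 * 3.47e+14 / (1.5e10)^2 = 3.7630e+11
Step 2: ln(3.7630e+11) = 26.6537
Step 3: Vbi = 0.02585 * 26.6537 = 0.689 V

0.689


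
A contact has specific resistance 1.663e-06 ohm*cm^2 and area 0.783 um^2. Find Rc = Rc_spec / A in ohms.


Step 1: Convert area to cm^2: 0.783 um^2 = 7.8300e-09 cm^2
Step 2: Rc = Rc_spec / A = 1.663e-06 / 7.8300e-09
Step 3: Rc = 2.12e+02 ohms

2.12e+02


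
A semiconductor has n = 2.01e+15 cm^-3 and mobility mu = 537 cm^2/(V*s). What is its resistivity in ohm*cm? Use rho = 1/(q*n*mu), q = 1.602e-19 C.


Step 1: sigma = q * n * mu = 1.602e-19 * 2.01e+15 * 537 = 1.72915e-01 S/cm
Step 2: rho = 1 / sigma = 1 / 1.72915e-01 = 5.783 ohm*cm

5.783


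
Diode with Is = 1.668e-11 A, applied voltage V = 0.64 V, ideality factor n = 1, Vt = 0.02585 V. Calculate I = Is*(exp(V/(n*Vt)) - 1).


Step 1: V/(n*Vt) = 0.64/(1*0.02585) = 24.7582
Step 2: exp(24.7582) = 5.6539e+10
Step 3: I = 1.668e-11 * (5.6539e+10 - 1) = 9.43e-01 A

9.43e-01


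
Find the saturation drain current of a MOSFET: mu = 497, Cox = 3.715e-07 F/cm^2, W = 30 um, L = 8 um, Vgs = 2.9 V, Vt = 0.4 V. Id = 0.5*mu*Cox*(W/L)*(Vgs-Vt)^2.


Step 1: Overdrive voltage Vov = Vgs - Vt = 2.9 - 0.4 = 2.5 V
Step 2: W/L = 30/8 = 3.75
Step 3: Id = 0.5 * 497 * 3.715e-07 * 3.75 * 2.5^2
Step 4: Id = 2.16e-03 A

2.16e-03


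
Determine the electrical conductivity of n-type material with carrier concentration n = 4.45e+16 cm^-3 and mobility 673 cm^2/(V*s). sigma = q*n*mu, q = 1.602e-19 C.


Step 1: sigma = q * n * mu
Step 2: sigma = 1.602e-19 * 4.45e+16 * 673
Step 3: sigma = 4.798e+00 S/cm

4.798e+00


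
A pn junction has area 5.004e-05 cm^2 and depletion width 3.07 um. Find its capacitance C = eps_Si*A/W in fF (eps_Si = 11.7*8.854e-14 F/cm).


Step 1: eps_Si = 11.7 * 8.854e-14 = 1.035918e-12 F/cm
Step 2: W in cm = 3.07 * 1e-4 = 3.07e-04 cm
Step 3: C = 1.035918e-12 * 5.004e-05 / 3.07e-04 = 1.688513e-13 F
Step 4: C = 168.85 fF

168.85


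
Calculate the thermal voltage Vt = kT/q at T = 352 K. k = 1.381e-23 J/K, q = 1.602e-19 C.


Step 1: kT = 1.381e-23 * 352 = 4.86112e-21 J
Step 2: Vt = kT/q = 4.86112e-21 / 1.602e-19
Step 3: Vt = 0.03034 V

0.03034


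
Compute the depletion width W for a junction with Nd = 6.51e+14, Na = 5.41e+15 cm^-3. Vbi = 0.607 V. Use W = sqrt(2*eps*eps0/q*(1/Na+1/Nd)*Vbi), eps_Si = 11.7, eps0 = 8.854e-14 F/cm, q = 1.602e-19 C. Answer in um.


Step 1: 1/Na + 1/Nd = 1/5.41e+15 + 1/6.51e+14 = 1.72094e-15
Step 2: 2*eps*eps0/q = 2*11.7*8.854e-14/1.602e-19 = 1.293281e+07
Step 3: W^2 = 1.293281e+07 * 1.72094e-15 * 0.607 = 1.35098e-08
Step 4: W = sqrt(1.35098e-08) = 1.162e-04 cm = 1.162 um

1.162


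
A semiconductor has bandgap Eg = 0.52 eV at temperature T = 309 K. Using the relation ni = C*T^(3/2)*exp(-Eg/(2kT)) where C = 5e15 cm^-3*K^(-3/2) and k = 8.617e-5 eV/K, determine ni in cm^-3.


Step 1: Compute kT = 8.617e-5 * 309 = 0.02662653 eV
Step 2: Exponent = -Eg/(2kT) = -0.52/(2*0.02662653) = -9.76470
Step 3: T^(3/2) = 309^1.5 = 5431.72
Step 4: ni = 5e15 * 5431.72 * exp(-9.76470) = 1.56e+15 cm^-3

1.56e+15


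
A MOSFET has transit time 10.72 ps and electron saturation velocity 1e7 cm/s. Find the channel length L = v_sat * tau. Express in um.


Step 1: tau in seconds = 10.72 ps * 1e-12 = 1.0720e-11 s
Step 2: L = v_sat * tau = 1e7 * 1.0720e-11 = 1.0720e-04 cm
Step 3: L in um = 1.0720e-04 * 1e4 = 1.072 um

1.072


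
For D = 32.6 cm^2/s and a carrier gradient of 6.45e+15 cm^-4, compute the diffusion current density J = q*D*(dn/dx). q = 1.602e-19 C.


Step 1: J = q * D * (dn/dx)
Step 2: J = 1.602e-19 * 32.6 * 6.45e+15
Step 3: J = 3.37e-02 A/cm^2

3.37e-02


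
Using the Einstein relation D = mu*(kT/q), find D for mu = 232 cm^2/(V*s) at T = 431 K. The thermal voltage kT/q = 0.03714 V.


Step 1: D = mu * (kT/q)
Step 2: D = 232 * 0.03714
Step 3: D = 8.62 cm^2/s

8.62


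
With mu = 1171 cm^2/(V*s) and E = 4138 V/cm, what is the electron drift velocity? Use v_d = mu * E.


Step 1: v_d = mu * E
Step 2: v_d = 1171 * 4138 = 4845598
Step 3: v_d = 4.85e+06 cm/s

4.85e+06


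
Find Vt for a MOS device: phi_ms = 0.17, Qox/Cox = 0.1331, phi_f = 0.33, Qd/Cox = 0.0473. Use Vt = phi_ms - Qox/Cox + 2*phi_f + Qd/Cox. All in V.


Step 1: Vt = phi_ms - Qox/Cox + 2*phi_f + Qd/Cox
Step 2: Vt = 0.17 - 0.1331 + 2*0.33 + 0.0473
Step 3: Vt = 0.17 - 0.1331 + 0.66 + 0.0473
Step 4: Vt = 0.7442 V

0.7442


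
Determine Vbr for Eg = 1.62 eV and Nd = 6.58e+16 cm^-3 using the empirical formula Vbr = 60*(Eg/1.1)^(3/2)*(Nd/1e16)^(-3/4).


Step 1: Eg/1.1 = 1.62/1.1 = 1.472727
Step 2: (Eg/1.1)^1.5 = 1.472727^1.5 = 1.787242
Step 3: (Nd/1e16)^(-0.75) = (6.58)^(-0.75) = 0.243406
Step 4: Vbr = 60 * 1.787242 * 0.243406 = 26.1 V

26.1


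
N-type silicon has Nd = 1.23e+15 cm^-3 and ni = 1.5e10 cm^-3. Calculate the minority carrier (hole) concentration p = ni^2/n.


Step 1: Since Nd >> ni, n ≈ Nd = 1.23e+15 cm^-3
Step 2: p = ni^2 / n = (1.5e10)^2 / 1.23e+15
Step 3: p = 2.25e20 / 1.23e+15 = 1.83e+05 cm^-3

1.83e+05


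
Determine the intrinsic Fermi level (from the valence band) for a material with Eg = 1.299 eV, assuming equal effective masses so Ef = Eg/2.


Step 1: For an intrinsic semiconductor, the Fermi level sits at midgap.
Step 2: Ef = Eg / 2 = 1.299 / 2 = 0.6495 eV

0.6495


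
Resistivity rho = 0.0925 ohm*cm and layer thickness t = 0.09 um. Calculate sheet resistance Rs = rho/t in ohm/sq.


Step 1: Convert thickness to cm: t = 0.09 um = 9.0000e-06 cm
Step 2: Rs = rho / t = 0.0925 / 9.0000e-06
Step 3: Rs = 10277.8 ohm/sq

10277.8


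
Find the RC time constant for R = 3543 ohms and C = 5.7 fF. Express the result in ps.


Step 1: tau = R * C
Step 2: tau = 3543 * 5.7 fF = 3543 * 5.7e-15 F
Step 3: tau = 2.01951e-11 s = 20.1951 ps

20.1951


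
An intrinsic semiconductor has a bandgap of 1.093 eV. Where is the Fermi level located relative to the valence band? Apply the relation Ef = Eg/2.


Step 1: For an intrinsic semiconductor, the Fermi level sits at midgap.
Step 2: Ef = Eg / 2 = 1.093 / 2 = 0.5465 eV

0.5465


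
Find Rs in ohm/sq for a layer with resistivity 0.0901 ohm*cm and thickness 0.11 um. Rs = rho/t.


Step 1: Convert thickness to cm: t = 0.11 um = 1.1000e-05 cm
Step 2: Rs = rho / t = 0.0901 / 1.1000e-05
Step 3: Rs = 8190.9 ohm/sq

8190.9


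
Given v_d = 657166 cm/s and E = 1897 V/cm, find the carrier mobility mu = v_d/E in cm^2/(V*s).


Step 1: mu = v_d / E
Step 2: mu = 657166 / 1897
Step 3: mu = 346.42 cm^2/(V*s)

346.42


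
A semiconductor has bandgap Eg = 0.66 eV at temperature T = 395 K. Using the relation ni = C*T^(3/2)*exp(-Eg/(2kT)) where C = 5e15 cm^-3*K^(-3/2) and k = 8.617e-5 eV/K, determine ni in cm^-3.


Step 1: Compute kT = 8.617e-5 * 395 = 0.03403715 eV
Step 2: Exponent = -Eg/(2kT) = -0.66/(2*0.03403715) = -9.69529
Step 3: T^(3/2) = 395^1.5 = 7850.47
Step 4: ni = 5e15 * 7850.47 * exp(-9.69529) = 2.42e+15 cm^-3

2.42e+15


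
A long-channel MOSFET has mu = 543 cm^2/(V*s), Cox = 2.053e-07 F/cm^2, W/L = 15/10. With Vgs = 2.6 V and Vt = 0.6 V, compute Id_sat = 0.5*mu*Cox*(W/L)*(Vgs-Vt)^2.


Step 1: Overdrive voltage Vov = Vgs - Vt = 2.6 - 0.6 = 2.0 V
Step 2: W/L = 15/10 = 1.5
Step 3: Id = 0.5 * 543 * 2.053e-07 * 1.5 * 2.0^2
Step 4: Id = 3.34e-04 A

3.34e-04


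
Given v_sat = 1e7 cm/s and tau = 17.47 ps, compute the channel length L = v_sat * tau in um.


Step 1: tau in seconds = 17.47 ps * 1e-12 = 1.7470e-11 s
Step 2: L = v_sat * tau = 1e7 * 1.7470e-11 = 1.7470e-04 cm
Step 3: L in um = 1.7470e-04 * 1e4 = 1.747 um

1.747


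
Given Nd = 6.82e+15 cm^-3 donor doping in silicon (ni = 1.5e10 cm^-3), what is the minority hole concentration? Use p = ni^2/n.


Step 1: Since Nd >> ni, n ≈ Nd = 6.82e+15 cm^-3
Step 2: p = ni^2 / n = (1.5e10)^2 / 6.82e+15
Step 3: p = 2.25e20 / 6.82e+15 = 3.30e+04 cm^-3

3.30e+04


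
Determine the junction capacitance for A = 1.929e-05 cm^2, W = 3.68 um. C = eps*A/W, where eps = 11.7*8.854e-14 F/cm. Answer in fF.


Step 1: eps_Si = 11.7 * 8.854e-14 = 1.035918e-12 F/cm
Step 2: W in cm = 3.68 * 1e-4 = 3.68e-04 cm
Step 3: C = 1.035918e-12 * 1.929e-05 / 3.68e-04 = 5.430125e-14 F
Step 4: C = 54.3 fF

54.3


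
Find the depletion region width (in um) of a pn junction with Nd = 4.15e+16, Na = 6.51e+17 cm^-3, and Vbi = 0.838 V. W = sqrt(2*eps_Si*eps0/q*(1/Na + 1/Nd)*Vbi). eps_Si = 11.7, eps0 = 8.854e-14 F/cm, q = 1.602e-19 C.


Step 1: 1/Na + 1/Nd = 1/6.51e+17 + 1/4.15e+16 = 2.56325e-17
Step 2: 2*eps*eps0/q = 2*11.7*8.854e-14/1.602e-19 = 1.293281e+07
Step 3: W^2 = 1.293281e+07 * 2.56325e-17 * 0.838 = 2.77797e-10
Step 4: W = sqrt(2.77797e-10) = 1.667e-05 cm = 0.1667 um

0.1667


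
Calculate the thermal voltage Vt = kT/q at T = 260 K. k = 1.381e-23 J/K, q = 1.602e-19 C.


Step 1: kT = 1.381e-23 * 260 = 3.5906e-21 J
Step 2: Vt = kT/q = 3.5906e-21 / 1.602e-19
Step 3: Vt = 0.02241 V

0.02241


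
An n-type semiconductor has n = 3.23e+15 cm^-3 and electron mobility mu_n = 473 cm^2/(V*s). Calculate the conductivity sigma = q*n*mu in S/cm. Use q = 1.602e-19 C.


Step 1: sigma = q * n * mu
Step 2: sigma = 1.602e-19 * 3.23e+15 * 473
Step 3: sigma = 2.448e-01 S/cm

2.448e-01


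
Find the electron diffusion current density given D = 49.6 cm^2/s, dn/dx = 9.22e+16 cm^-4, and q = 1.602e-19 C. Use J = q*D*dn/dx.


Step 1: J = q * D * (dn/dx)
Step 2: J = 1.602e-19 * 49.6 * 9.22e+16
Step 3: J = 7.33e-01 A/cm^2

7.33e-01


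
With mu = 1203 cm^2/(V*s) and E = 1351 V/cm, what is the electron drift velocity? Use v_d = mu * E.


Step 1: v_d = mu * E
Step 2: v_d = 1203 * 1351 = 1625253
Step 3: v_d = 1.63e+06 cm/s

1.63e+06


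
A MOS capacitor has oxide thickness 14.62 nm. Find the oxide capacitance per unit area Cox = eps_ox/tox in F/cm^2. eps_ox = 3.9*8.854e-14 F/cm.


Step 1: eps_ox = 3.9 * 8.854e-14 = 3.45306e-13 F/cm
Step 2: tox in cm = 14.62 nm * 1e-7 = 1.4620e-06 cm
Step 3: Cox = 3.45306e-13 / 1.4620e-06 = 2.36e-07 F/cm^2

2.36e-07


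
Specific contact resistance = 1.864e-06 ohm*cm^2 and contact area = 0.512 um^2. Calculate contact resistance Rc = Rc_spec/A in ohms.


Step 1: Convert area to cm^2: 0.512 um^2 = 5.1200e-09 cm^2
Step 2: Rc = Rc_spec / A = 1.864e-06 / 5.1200e-09
Step 3: Rc = 3.64e+02 ohms

3.64e+02


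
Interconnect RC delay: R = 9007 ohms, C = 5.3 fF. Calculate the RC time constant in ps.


Step 1: tau = R * C
Step 2: tau = 9007 * 5.3 fF = 9007 * 5.3e-15 F
Step 3: tau = 4.77371e-11 s = 47.7371 ps

47.7371


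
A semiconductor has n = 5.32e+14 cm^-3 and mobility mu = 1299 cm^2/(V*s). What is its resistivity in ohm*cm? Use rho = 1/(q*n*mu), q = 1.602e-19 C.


Step 1: sigma = q * n * mu = 1.602e-19 * 5.32e+14 * 1299 = 1.10709e-01 S/cm
Step 2: rho = 1 / sigma = 1 / 1.10709e-01 = 9.033 ohm*cm

9.033


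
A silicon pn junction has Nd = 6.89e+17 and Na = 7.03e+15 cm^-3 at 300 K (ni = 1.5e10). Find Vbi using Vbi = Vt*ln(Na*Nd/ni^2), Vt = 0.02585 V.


Step 1: Compute Na*Nd/ni^2 = 7.03e+15 * 6.89e+17 / (1.5e10)^2 = 2.1527e+13
Step 2: ln(2.1527e+13) = 30.7003
Step 3: Vbi = 0.02585 * 30.7003 = 0.794 V

0.794


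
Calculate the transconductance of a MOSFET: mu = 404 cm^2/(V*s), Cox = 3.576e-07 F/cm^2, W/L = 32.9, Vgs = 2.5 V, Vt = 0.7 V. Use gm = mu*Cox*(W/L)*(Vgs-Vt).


Step 1: Vov = Vgs - Vt = 2.5 - 0.7 = 1.8 V
Step 2: gm = mu * Cox * (W/L) * Vov
Step 3: gm = 404 * 3.576e-07 * 32.9 * 1.8 = 8.56e-03 S

8.56e-03


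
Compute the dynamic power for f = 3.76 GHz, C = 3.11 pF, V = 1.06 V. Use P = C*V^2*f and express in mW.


Step 1: V^2 = 1.06^2 = 1.1236 V^2
Step 2: P = C*V^2*f = 3.11e-12 F * 1.1236 * 3.76e9 Hz
Step 3: P = 1.313892896e-02 W
Step 4: P = 13.139 mW

13.139


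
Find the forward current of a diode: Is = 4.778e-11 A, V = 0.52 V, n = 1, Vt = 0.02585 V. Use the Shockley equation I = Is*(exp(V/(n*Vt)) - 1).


Step 1: V/(n*Vt) = 0.52/(1*0.02585) = 20.1161
Step 2: exp(20.1161) = 5.4489e+08
Step 3: I = 4.778e-11 * (5.4489e+08 - 1) = 2.60e-02 A

2.60e-02


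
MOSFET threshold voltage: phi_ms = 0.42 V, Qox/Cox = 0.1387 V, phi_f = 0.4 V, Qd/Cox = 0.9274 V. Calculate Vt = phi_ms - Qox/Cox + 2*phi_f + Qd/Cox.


Step 1: Vt = phi_ms - Qox/Cox + 2*phi_f + Qd/Cox
Step 2: Vt = 0.42 - 0.1387 + 2*0.4 + 0.9274
Step 3: Vt = 0.42 - 0.1387 + 0.8 + 0.9274
Step 4: Vt = 2.0087 V

2.0087


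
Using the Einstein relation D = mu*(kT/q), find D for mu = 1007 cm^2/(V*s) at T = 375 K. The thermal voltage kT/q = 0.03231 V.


Step 1: D = mu * (kT/q)
Step 2: D = 1007 * 0.03231
Step 3: D = 32.54 cm^2/s

32.54


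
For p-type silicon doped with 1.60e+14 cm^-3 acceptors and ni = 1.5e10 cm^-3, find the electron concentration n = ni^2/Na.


Step 1: Majority hole concentration p ≈ Na = 1.60e+14 cm^-3
Step 2: n = ni^2 / Na = (1.5e10)^2 / 1.60e+14
Step 3: n = 1.41e+06 cm^-3

1.41e+06


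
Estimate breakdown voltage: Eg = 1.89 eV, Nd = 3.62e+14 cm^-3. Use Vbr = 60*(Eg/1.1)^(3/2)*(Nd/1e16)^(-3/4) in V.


Step 1: Eg/1.1 = 1.89/1.1 = 1.718182
Step 2: (Eg/1.1)^1.5 = 1.718182^1.5 = 2.252183
Step 3: (Nd/1e16)^(-0.75) = (0.0362)^(-0.75) = 12.049487
Step 4: Vbr = 60 * 2.252183 * 12.049487 = 1628.3 V

1628.3


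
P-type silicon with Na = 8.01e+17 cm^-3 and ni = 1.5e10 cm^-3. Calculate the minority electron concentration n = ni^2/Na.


Step 1: Majority hole concentration p ≈ Na = 8.01e+17 cm^-3
Step 2: n = ni^2 / Na = (1.5e10)^2 / 8.01e+17
Step 3: n = 2.81e+02 cm^-3

2.81e+02


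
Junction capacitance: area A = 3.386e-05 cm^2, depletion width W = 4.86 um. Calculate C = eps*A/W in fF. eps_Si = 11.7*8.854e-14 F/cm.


Step 1: eps_Si = 11.7 * 8.854e-14 = 1.035918e-12 F/cm
Step 2: W in cm = 4.86 * 1e-4 = 4.86e-04 cm
Step 3: C = 1.035918e-12 * 3.386e-05 / 4.86e-04 = 7.217322e-14 F
Step 4: C = 72.17 fF

72.17


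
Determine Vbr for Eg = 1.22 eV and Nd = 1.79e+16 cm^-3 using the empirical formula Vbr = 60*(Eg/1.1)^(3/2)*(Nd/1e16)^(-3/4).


Step 1: Eg/1.1 = 1.22/1.1 = 1.109091
Step 2: (Eg/1.1)^1.5 = 1.109091^1.5 = 1.168021
Step 3: (Nd/1e16)^(-0.75) = (1.79)^(-0.75) = 0.646190
Step 4: Vbr = 60 * 1.168021 * 0.646190 = 45.3 V

45.3


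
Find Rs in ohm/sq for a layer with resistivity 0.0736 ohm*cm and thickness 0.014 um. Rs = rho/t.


Step 1: Convert thickness to cm: t = 0.014 um = 1.4000e-06 cm
Step 2: Rs = rho / t = 0.0736 / 1.4000e-06
Step 3: Rs = 52571.4 ohm/sq

52571.4


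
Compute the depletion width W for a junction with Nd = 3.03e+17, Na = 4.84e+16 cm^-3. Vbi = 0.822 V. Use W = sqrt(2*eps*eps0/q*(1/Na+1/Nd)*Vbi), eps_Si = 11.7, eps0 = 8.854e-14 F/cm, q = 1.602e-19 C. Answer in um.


Step 1: 1/Na + 1/Nd = 1/4.84e+16 + 1/3.03e+17 = 2.39615e-17
Step 2: 2*eps*eps0/q = 2*11.7*8.854e-14/1.602e-19 = 1.293281e+07
Step 3: W^2 = 1.293281e+07 * 2.39615e-17 * 0.822 = 2.54729e-10
Step 4: W = sqrt(2.54729e-10) = 1.596e-05 cm = 0.1596 um

0.1596


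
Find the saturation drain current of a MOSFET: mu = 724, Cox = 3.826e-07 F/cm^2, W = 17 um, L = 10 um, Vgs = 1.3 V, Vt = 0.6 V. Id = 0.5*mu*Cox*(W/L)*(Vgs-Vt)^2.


Step 1: Overdrive voltage Vov = Vgs - Vt = 1.3 - 0.6 = 0.7 V
Step 2: W/L = 17/10 = 1.7
Step 3: Id = 0.5 * 724 * 3.826e-07 * 1.7 * 0.7^2
Step 4: Id = 1.15e-04 A

1.15e-04


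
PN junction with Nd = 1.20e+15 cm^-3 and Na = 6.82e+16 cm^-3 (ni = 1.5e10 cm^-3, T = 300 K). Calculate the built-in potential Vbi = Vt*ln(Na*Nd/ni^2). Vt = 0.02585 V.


Step 1: Compute Na*Nd/ni^2 = 6.82e+16 * 1.20e+15 / (1.5e10)^2 = 3.6373e+11
Step 2: ln(3.6373e+11) = 26.6197
Step 3: Vbi = 0.02585 * 26.6197 = 0.688 V

0.688


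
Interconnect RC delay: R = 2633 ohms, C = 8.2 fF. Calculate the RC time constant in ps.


Step 1: tau = R * C
Step 2: tau = 2633 * 8.2 fF = 2633 * 8.2e-15 F
Step 3: tau = 2.15906e-11 s = 21.5906 ps

21.5906


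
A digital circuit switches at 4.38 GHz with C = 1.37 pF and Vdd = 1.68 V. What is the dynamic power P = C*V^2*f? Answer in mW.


Step 1: V^2 = 1.68^2 = 2.8224 V^2
Step 2: P = C*V^2*f = 1.37e-12 F * 2.8224 * 4.38e9 Hz
Step 3: P = 1.693609344e-02 W
Step 4: P = 16.936 mW

16.936


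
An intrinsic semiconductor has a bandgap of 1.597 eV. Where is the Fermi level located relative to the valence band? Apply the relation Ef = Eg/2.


Step 1: For an intrinsic semiconductor, the Fermi level sits at midgap.
Step 2: Ef = Eg / 2 = 1.597 / 2 = 0.7985 eV

0.7985


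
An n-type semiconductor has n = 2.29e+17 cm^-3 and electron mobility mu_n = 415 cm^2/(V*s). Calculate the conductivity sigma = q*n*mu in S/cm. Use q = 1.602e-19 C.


Step 1: sigma = q * n * mu
Step 2: sigma = 1.602e-19 * 2.29e+17 * 415
Step 3: sigma = 1.522e+01 S/cm

1.522e+01


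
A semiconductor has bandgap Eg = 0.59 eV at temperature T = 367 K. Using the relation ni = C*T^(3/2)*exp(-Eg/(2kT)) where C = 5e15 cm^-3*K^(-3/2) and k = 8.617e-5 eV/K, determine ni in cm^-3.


Step 1: Compute kT = 8.617e-5 * 367 = 0.03162439 eV
Step 2: Exponent = -Eg/(2kT) = -0.59/(2*0.03162439) = -9.32824
Step 3: T^(3/2) = 367^1.5 = 7030.71
Step 4: ni = 5e15 * 7030.71 * exp(-9.32824) = 3.12e+15 cm^-3

3.12e+15


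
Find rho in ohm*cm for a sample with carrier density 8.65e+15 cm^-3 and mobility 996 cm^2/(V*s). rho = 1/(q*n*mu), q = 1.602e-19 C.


Step 1: sigma = q * n * mu = 1.602e-19 * 8.65e+15 * 996 = 1.38019e+00 S/cm
Step 2: rho = 1 / sigma = 1 / 1.38019e+00 = 0.7245 ohm*cm

0.7245


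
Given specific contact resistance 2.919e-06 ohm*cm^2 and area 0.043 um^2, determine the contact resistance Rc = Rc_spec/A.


Step 1: Convert area to cm^2: 0.043 um^2 = 4.3000e-10 cm^2
Step 2: Rc = Rc_spec / A = 2.919e-06 / 4.3000e-10
Step 3: Rc = 6.79e+03 ohms

6.79e+03


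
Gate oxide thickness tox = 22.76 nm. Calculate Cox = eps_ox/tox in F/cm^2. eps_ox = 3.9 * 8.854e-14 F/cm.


Step 1: eps_ox = 3.9 * 8.854e-14 = 3.45306e-13 F/cm
Step 2: tox in cm = 22.76 nm * 1e-7 = 2.2760e-06 cm
Step 3: Cox = 3.45306e-13 / 2.2760e-06 = 1.52e-07 F/cm^2

1.52e-07


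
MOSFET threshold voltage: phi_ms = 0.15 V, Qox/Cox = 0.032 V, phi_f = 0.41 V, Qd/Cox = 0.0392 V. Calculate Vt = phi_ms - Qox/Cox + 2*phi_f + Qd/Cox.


Step 1: Vt = phi_ms - Qox/Cox + 2*phi_f + Qd/Cox
Step 2: Vt = 0.15 - 0.032 + 2*0.41 + 0.0392
Step 3: Vt = 0.15 - 0.032 + 0.82 + 0.0392
Step 4: Vt = 0.9772 V

0.9772


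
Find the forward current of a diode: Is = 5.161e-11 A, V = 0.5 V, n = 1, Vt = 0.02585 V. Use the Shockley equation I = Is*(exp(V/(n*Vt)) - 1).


Step 1: V/(n*Vt) = 0.5/(1*0.02585) = 19.3424
Step 2: exp(19.3424) = 2.5136e+08
Step 3: I = 5.161e-11 * (2.5136e+08 - 1) = 1.30e-02 A

1.30e-02


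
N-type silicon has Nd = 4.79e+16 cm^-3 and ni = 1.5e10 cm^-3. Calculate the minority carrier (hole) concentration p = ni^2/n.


Step 1: Since Nd >> ni, n ≈ Nd = 4.79e+16 cm^-3
Step 2: p = ni^2 / n = (1.5e10)^2 / 4.79e+16
Step 3: p = 2.25e20 / 4.79e+16 = 4.70e+03 cm^-3

4.70e+03


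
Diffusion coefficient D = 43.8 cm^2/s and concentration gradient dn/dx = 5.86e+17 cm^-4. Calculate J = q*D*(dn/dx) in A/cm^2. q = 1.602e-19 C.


Step 1: J = q * D * (dn/dx)
Step 2: J = 1.602e-19 * 43.8 * 5.86e+17
Step 3: J = 4.11e+00 A/cm^2

4.11e+00


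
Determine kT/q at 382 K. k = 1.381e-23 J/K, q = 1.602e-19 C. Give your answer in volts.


Step 1: kT = 1.381e-23 * 382 = 5.27542e-21 J
Step 2: Vt = kT/q = 5.27542e-21 / 1.602e-19
Step 3: Vt = 0.03293 V

0.03293


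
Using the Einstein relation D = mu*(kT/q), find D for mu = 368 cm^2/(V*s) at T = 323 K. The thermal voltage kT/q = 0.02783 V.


Step 1: D = mu * (kT/q)
Step 2: D = 368 * 0.02783
Step 3: D = 10.24 cm^2/s

10.24


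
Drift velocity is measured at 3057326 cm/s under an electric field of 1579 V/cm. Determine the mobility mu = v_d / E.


Step 1: mu = v_d / E
Step 2: mu = 3057326 / 1579
Step 3: mu = 1936.24 cm^2/(V*s)

1936.24


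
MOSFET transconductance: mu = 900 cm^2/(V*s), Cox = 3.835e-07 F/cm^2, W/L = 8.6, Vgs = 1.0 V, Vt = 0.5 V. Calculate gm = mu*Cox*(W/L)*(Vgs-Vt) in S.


Step 1: Vov = Vgs - Vt = 1.0 - 0.5 = 0.5 V
Step 2: gm = mu * Cox * (W/L) * Vov
Step 3: gm = 900 * 3.835e-07 * 8.6 * 0.5 = 1.48e-03 S

1.48e-03


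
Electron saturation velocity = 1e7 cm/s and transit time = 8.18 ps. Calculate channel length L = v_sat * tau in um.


Step 1: tau in seconds = 8.18 ps * 1e-12 = 8.1800e-12 s
Step 2: L = v_sat * tau = 1e7 * 8.1800e-12 = 8.1800e-05 cm
Step 3: L in um = 8.1800e-05 * 1e4 = 0.818 um

0.818


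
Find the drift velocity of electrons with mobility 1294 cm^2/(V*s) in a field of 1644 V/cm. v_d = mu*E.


Step 1: v_d = mu * E
Step 2: v_d = 1294 * 1644 = 2127336
Step 3: v_d = 2.13e+06 cm/s

2.13e+06


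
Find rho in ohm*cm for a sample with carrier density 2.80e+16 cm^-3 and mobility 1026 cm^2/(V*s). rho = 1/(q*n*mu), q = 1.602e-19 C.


Step 1: sigma = q * n * mu = 1.602e-19 * 2.80e+16 * 1026 = 4.60223e+00 S/cm
Step 2: rho = 1 / sigma = 1 / 4.60223e+00 = 0.2173 ohm*cm

0.2173


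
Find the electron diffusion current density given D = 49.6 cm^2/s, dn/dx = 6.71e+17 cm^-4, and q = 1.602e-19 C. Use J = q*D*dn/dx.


Step 1: J = q * D * (dn/dx)
Step 2: J = 1.602e-19 * 49.6 * 6.71e+17
Step 3: J = 5.33e+00 A/cm^2

5.33e+00


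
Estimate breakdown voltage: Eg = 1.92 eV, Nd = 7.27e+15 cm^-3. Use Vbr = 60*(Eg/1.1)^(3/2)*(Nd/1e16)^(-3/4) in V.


Step 1: Eg/1.1 = 1.92/1.1 = 1.745455
Step 2: (Eg/1.1)^1.5 = 1.745455^1.5 = 2.306020
Step 3: (Nd/1e16)^(-0.75) = (0.727)^(-0.75) = 1.270133
Step 4: Vbr = 60 * 2.306020 * 1.270133 = 175.7 V

175.7


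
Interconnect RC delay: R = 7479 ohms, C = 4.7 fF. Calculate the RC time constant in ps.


Step 1: tau = R * C
Step 2: tau = 7479 * 4.7 fF = 7479 * 4.7e-15 F
Step 3: tau = 3.51513e-11 s = 35.1513 ps

35.1513


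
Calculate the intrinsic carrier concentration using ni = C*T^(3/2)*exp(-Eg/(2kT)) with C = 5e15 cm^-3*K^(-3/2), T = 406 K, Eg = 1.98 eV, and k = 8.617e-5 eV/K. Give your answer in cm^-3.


Step 1: Compute kT = 8.617e-5 * 406 = 0.03498502 eV
Step 2: Exponent = -Eg/(2kT) = -1.98/(2*0.03498502) = -28.29783
Step 3: T^(3/2) = 406^1.5 = 8180.67
Step 4: ni = 5e15 * 8180.67 * exp(-28.29783) = 2.10e+07 cm^-3

2.10e+07


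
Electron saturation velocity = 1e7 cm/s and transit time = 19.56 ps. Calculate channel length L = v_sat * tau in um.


Step 1: tau in seconds = 19.56 ps * 1e-12 = 1.9560e-11 s
Step 2: L = v_sat * tau = 1e7 * 1.9560e-11 = 1.9560e-04 cm
Step 3: L in um = 1.9560e-04 * 1e4 = 1.956 um

1.956


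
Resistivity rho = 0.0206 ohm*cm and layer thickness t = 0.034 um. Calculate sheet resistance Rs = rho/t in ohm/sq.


Step 1: Convert thickness to cm: t = 0.034 um = 3.4000e-06 cm
Step 2: Rs = rho / t = 0.0206 / 3.4000e-06
Step 3: Rs = 6058.8 ohm/sq

6058.8


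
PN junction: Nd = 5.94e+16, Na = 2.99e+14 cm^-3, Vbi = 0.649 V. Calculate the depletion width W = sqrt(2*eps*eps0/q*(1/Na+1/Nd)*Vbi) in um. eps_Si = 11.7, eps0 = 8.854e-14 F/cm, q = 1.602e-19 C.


Step 1: 1/Na + 1/Nd = 1/2.99e+14 + 1/5.94e+16 = 3.36132e-15
Step 2: 2*eps*eps0/q = 2*11.7*8.854e-14/1.602e-19 = 1.293281e+07
Step 3: W^2 = 1.293281e+07 * 3.36132e-15 * 0.649 = 2.82129e-08
Step 4: W = sqrt(2.82129e-08) = 1.680e-04 cm = 1.68 um

1.68


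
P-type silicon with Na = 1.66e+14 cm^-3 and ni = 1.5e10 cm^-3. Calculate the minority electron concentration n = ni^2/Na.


Step 1: Majority hole concentration p ≈ Na = 1.66e+14 cm^-3
Step 2: n = ni^2 / Na = (1.5e10)^2 / 1.66e+14
Step 3: n = 1.36e+06 cm^-3

1.36e+06


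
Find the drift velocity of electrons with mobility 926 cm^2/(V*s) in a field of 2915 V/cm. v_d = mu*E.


Step 1: v_d = mu * E
Step 2: v_d = 926 * 2915 = 2699290
Step 3: v_d = 2.70e+06 cm/s

2.70e+06


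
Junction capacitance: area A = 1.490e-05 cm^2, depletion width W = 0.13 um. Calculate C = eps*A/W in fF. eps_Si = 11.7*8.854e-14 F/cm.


Step 1: eps_Si = 11.7 * 8.854e-14 = 1.035918e-12 F/cm
Step 2: W in cm = 0.13 * 1e-4 = 1.30e-05 cm
Step 3: C = 1.035918e-12 * 1.490e-05 / 1.30e-05 = 1.187321e-12 F
Step 4: C = 1187.32 fF

1187.32


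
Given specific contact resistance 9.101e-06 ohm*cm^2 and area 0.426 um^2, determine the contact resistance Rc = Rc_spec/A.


Step 1: Convert area to cm^2: 0.426 um^2 = 4.2600e-09 cm^2
Step 2: Rc = Rc_spec / A = 9.101e-06 / 4.2600e-09
Step 3: Rc = 2.14e+03 ohms

2.14e+03


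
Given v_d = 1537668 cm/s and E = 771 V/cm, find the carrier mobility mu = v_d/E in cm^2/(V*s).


Step 1: mu = v_d / E
Step 2: mu = 1537668 / 771
Step 3: mu = 1994.38 cm^2/(V*s)

1994.38


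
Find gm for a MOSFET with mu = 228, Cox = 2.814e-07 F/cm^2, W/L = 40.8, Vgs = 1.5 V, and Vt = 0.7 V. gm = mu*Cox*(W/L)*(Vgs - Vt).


Step 1: Vov = Vgs - Vt = 1.5 - 0.7 = 0.8 V
Step 2: gm = mu * Cox * (W/L) * Vov
Step 3: gm = 228 * 2.814e-07 * 40.8 * 0.8 = 2.09e-03 S

2.09e-03


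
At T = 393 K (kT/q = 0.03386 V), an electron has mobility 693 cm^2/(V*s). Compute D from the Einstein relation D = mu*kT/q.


Step 1: D = mu * (kT/q)
Step 2: D = 693 * 0.03386
Step 3: D = 23.46 cm^2/s

23.46
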